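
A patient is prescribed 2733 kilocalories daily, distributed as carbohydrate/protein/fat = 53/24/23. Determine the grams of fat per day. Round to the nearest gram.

70 g/day

Fat energy = 23% × 2733 = 628.59 kcal.
At 9 kcal/g: 628.59 ÷ 9 = 69.8433 g.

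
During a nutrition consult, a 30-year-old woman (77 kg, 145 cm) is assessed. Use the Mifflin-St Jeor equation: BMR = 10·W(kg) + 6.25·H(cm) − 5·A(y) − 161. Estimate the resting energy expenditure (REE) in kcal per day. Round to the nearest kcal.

1365 kcal per day

Mifflin-St Jeor (female): BMR = 10(77) + 6.25(145) − 5(30) − 161 = 770 + 906.25 − 150 − 161 = 1365.25 kcal/day.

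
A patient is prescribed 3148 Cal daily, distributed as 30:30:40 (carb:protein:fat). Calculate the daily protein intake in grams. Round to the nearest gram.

236 g/day

Protein energy = 30% × 3148 = 944.4 kcal.
At 4 kcal/g: 944.4 ÷ 4 = 236.1 g.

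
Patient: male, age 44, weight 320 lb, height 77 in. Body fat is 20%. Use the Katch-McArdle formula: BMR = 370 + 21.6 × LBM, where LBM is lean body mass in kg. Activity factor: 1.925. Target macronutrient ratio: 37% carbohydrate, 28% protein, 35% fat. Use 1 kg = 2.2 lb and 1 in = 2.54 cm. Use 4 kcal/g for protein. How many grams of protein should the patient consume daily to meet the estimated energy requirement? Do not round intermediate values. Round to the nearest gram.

Convert to metric: weight = 320 ÷ 2.2 = 145.4545 kg; height = 77 × 2.54 = 195.58 cm.
LBM = 145.4545 × (1 − 0.2) = 116.3636 kg. Katch-McArdle: BMR = 370 + 21.6 × 116.3636 = 2883.4545 kcal/day.
TEE = 2883.4545 × 1.925 = 5550.65 kcal/day.
Protein energy = 28% × 5550.65 = 1554.182 kcal.
Protein = 1554.182 ÷ 4 kcal/g = 388.5455 g.

389 g/day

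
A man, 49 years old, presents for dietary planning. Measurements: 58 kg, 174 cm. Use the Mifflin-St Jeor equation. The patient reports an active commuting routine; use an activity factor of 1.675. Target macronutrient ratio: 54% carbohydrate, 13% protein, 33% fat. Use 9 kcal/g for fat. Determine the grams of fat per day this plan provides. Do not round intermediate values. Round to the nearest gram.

88 g/day

Mifflin-St Jeor (male): BMR = 10(58) + 6.25(174) − 5(49) + 5 = 580 + 1087.5 − 245 + 5 = 1427.5 kcal/day.
TEE = 1427.5 × 1.675 = 2391.0625 kcal/day.
Fat energy = 33% × 2391.0625 = 789.0506 kcal.
Fat = 789.0506 ÷ 9 kcal/g = 87.6723 g.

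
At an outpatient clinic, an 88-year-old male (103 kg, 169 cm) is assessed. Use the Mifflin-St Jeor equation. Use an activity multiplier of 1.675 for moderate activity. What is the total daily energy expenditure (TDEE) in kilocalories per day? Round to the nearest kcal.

Mifflin-St Jeor (male): BMR = 10(103) + 6.25(169) − 5(88) + 5 = 1030 + 1056.25 − 440 + 5 = 1651.25 kcal/day.
TEE = BMR × activity factor = 1651.25 × 1.675 = 2765.8438 kcal/day.

2766 kilocalories per day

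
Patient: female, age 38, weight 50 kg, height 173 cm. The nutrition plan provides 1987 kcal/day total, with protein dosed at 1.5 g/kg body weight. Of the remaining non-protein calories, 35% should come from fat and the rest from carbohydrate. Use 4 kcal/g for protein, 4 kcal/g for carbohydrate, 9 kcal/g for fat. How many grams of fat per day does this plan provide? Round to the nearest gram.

66 g/day

Protein = 1.5 × 50 = 75 g → 75 × 4 = 300 kcal.
Non-protein calories = 1987 − 300 = 1687 kcal.
Fat: 35% × 1687 = 590.45 kcal; carbohydrate: 1096.55 kcal.
Fat: 590.45 kcal ÷ 9 kcal/g = 65.6056 g.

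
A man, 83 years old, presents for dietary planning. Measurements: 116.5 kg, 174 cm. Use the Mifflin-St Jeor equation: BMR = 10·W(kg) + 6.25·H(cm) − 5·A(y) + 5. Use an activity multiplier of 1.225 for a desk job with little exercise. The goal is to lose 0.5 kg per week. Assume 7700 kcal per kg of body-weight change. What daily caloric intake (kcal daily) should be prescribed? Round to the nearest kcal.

1707 kcal daily

Mifflin-St Jeor (male): BMR = 10(116.5) + 6.25(174) − 5(83) + 5 = 1165 + 1087.5 − 415 + 5 = 1842.5 kcal/day.
TEE = 1842.5 × 1.225 = 2257.0625 kcal/day.
Required daily deficit = 0.5 × 7700 ÷ 7 = 550 kcal/day.
Target intake = 2257.0625 − 550 = 1707.0625 kcal/day.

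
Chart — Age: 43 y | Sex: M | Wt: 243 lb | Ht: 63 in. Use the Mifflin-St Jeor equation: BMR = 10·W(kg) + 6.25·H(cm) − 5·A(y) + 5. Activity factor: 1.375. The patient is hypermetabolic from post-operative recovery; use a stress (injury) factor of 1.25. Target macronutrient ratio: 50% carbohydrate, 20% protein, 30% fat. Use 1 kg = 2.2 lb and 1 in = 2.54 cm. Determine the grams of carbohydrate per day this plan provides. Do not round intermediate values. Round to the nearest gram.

Convert to metric: weight = 243 ÷ 2.2 = 110.4545 kg; height = 63 × 2.54 = 160.02 cm.
Mifflin-St Jeor (male): BMR = 10(110.4545) + 6.25(160.02) − 5(43) + 5 = 1104.5455 + 1000.125 − 215 + 5 = 1894.6705 kcal/day.
TEE = 1894.6705 × 1.375 = 2605.1719 kcal/day.
With stress factor 1.25: 2605.1719 × 1.25 = 3256.4648 kcal/day.
Carbohydrate energy = 50% × 3256.4648 = 1628.2324 kcal.
Carbohydrate = 1628.2324 ÷ 4 kcal/g = 407.0581 g.

407 g/day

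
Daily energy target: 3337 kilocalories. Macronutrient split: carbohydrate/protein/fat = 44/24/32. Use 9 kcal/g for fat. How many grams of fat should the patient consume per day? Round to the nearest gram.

Fat energy = 32% × 3337 = 1067.84 kcal.
At 9 kcal/g: 1067.84 ÷ 9 = 118.6489 g.

119 g/day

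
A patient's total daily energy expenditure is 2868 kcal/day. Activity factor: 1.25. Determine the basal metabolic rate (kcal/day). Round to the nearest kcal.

BMR = TEE ÷ activity factor = 2868 ÷ 1.25 = 2294.4 kcal/day.

2294 kcal/day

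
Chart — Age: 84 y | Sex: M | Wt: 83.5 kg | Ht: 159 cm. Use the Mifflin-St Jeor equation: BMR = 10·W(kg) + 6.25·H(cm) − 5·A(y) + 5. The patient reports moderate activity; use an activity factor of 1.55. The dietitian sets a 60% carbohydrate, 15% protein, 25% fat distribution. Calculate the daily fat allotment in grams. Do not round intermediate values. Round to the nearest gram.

Mifflin-St Jeor (male): BMR = 10(83.5) + 6.25(159) − 5(84) + 5 = 835 + 993.75 − 420 + 5 = 1413.75 kcal/day.
TEE = 1413.75 × 1.55 = 2191.3125 kcal/day.
Fat energy = 25% × 2191.3125 = 547.8281 kcal.
Fat = 547.8281 ÷ 9 kcal/g = 60.8698 g.

61 g/day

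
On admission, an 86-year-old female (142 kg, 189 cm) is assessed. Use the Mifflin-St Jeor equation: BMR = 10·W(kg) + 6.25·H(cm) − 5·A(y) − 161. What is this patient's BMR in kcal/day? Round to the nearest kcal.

2010 kcal/day

Mifflin-St Jeor (female): BMR = 10(142) + 6.25(189) − 5(86) − 161 = 1420 + 1181.25 − 430 − 161 = 2010.25 kcal/day.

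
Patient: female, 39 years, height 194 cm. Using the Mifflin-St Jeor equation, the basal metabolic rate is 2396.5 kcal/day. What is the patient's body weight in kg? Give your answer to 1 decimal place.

2396.5 = 10·W + 6.25(194) − 5(39) − 161
10·W = 2396.5 − 856.5 = 1540, so W = 154 kg.

154.0 kg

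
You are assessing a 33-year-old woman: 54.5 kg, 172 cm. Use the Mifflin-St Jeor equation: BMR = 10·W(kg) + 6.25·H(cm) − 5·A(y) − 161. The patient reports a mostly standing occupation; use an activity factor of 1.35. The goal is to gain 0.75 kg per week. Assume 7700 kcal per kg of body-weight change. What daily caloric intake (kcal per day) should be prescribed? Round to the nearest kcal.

2572 kcal per day

Mifflin-St Jeor (female): BMR = 10(54.5) + 6.25(172) − 5(33) − 161 = 545 + 1075 − 165 − 161 = 1294 kcal/day.
TEE = 1294 × 1.35 = 1746.9 kcal/day.
Required daily surplus = 0.75 × 7700 ÷ 7 = 825 kcal/day.
Target intake = 1746.9 + 825 = 2571.9 kcal/day.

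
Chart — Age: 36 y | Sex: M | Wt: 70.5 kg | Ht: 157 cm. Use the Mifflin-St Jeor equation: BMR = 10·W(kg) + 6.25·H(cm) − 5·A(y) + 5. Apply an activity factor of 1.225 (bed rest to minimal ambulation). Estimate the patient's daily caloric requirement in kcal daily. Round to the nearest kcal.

1851 kcal daily

Mifflin-St Jeor (male): BMR = 10(70.5) + 6.25(157) − 5(36) + 5 = 705 + 981.25 − 180 + 5 = 1511.25 kcal/day.
TEE = BMR × activity factor = 1511.25 × 1.225 = 1851.2813 kcal/day.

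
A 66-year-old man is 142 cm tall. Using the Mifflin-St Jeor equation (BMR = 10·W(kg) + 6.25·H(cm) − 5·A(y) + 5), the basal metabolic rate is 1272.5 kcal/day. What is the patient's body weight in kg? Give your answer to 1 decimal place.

71.0 kg

1272.5 = 10·W + 6.25(142) − 5(66) + 5
10·W = 1272.5 − 562.5 = 710, so W = 71 kg.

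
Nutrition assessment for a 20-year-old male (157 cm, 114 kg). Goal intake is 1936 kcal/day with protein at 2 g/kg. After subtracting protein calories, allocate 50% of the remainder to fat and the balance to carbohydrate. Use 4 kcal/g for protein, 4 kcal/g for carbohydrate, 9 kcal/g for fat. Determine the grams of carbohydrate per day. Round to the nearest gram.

128 g/day

Protein = 2 × 114 = 228 g → 228 × 4 = 912 kcal.
Non-protein calories = 1936 − 912 = 1024 kcal.
Fat: 50% × 1024 = 512 kcal; carbohydrate: 512 kcal.
Carbohydrate: 512 kcal ÷ 4 kcal/g = 128 g.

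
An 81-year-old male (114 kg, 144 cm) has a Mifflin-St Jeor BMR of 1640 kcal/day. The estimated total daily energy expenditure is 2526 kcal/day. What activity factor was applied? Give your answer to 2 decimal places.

1.54

Activity factor = TEE ÷ BMR = 2526 ÷ 1640 = 1.54.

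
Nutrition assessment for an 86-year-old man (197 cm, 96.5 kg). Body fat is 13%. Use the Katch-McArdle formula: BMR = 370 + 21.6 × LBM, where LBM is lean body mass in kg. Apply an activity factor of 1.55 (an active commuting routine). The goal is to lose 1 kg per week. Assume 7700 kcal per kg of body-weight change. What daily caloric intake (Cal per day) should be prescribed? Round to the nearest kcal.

2284 Cal per day

LBM = 96.5 × (1 − 0.13) = 83.955 kg. Katch-McArdle: BMR = 370 + 21.6 × 83.955 = 2183.428 kcal/day.
TEE = 2183.428 × 1.55 = 3384.3134 kcal/day.
Required daily deficit = 1 × 7700 ÷ 7 = 1100 kcal/day.
Target intake = 3384.3134 − 1100 = 2284.3134 kcal/day.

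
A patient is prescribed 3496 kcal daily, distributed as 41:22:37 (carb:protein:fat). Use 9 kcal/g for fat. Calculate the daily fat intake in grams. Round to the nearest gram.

Fat energy = 37% × 3496 = 1293.52 kcal.
At 9 kcal/g: 1293.52 ÷ 9 = 143.7244 g.

144 g/day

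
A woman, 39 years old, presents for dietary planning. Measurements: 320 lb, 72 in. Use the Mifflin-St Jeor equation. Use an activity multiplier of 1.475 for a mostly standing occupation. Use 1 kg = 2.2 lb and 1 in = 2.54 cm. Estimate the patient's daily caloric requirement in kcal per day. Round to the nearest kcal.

Convert to metric: weight = 320 ÷ 2.2 = 145.4545 kg; height = 72 × 2.54 = 182.88 cm.
Mifflin-St Jeor (female): BMR = 10(145.4545) + 6.25(182.88) − 5(39) − 161 = 1454.5455 + 1143 − 195 − 161 = 2241.5455 kcal/day.
TEE = BMR × activity factor = 2241.5455 × 1.475 = 3306.2795 kcal/day.

3306 kcal per day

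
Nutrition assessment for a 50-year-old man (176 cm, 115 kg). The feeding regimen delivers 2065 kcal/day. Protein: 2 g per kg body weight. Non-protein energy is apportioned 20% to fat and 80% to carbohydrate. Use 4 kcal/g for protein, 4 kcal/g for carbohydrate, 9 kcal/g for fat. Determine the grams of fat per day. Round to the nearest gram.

25 g/day

Protein = 2 × 115 = 230 g → 230 × 4 = 920 kcal.
Non-protein calories = 2065 − 920 = 1145 kcal.
Fat: 20% × 1145 = 229 kcal; carbohydrate: 916 kcal.
Fat: 229 kcal ÷ 9 kcal/g = 25.4444 g.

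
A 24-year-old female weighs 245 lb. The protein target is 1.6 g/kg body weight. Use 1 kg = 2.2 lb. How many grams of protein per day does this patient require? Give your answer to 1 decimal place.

178.2 g/day

Weight in kg = 245 ÷ 2.2 = 111.3636 kg.
Protein = 1.6 g/kg × 111.3636 kg = 178.1818 g/day.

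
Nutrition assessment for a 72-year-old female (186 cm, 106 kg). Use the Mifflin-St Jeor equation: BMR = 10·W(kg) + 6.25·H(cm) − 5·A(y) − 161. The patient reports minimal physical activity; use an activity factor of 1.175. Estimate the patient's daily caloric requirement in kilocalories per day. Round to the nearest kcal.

1999 kilocalories per day

Mifflin-St Jeor (female): BMR = 10(106) + 6.25(186) − 5(72) − 161 = 1060 + 1162.5 − 360 − 161 = 1701.5 kcal/day.
TEE = BMR × activity factor = 1701.5 × 1.175 = 1999.2625 kcal/day.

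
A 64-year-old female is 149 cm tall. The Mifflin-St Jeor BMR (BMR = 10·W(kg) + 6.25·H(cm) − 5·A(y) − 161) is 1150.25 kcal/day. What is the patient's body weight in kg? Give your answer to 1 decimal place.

1150.25 = 10·W + 6.25(149) − 5(64) − 161
10·W = 1150.25 − 450.25 = 700, so W = 70 kg.

70.0 kg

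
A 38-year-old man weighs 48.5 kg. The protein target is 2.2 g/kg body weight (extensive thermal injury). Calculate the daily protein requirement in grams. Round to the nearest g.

Protein = 2.2 g/kg × 48.5 kg = 106.7 g/day.

107 g/day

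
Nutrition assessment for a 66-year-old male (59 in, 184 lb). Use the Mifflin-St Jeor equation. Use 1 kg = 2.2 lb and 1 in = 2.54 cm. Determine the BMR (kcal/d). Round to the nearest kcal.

Convert to metric: weight = 184 ÷ 2.2 = 83.6364 kg; height = 59 × 2.54 = 149.86 cm.
Mifflin-St Jeor (male): BMR = 10(83.6364) + 6.25(149.86) − 5(66) + 5 = 836.3636 + 936.625 − 330 + 5 = 1447.9886 kcal/day.

1448 kcal/d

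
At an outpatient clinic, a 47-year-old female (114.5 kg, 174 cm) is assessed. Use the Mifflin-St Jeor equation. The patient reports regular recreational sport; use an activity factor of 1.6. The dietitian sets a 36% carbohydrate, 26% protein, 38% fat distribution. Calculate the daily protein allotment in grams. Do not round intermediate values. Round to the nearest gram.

Mifflin-St Jeor (female): BMR = 10(114.5) + 6.25(174) − 5(47) − 161 = 1145 + 1087.5 − 235 − 161 = 1836.5 kcal/day.
TEE = 1836.5 × 1.6 = 2938.4 kcal/day.
Protein energy = 26% × 2938.4 = 763.984 kcal.
Protein = 763.984 ÷ 4 kcal/g = 190.996 g.

191 g/day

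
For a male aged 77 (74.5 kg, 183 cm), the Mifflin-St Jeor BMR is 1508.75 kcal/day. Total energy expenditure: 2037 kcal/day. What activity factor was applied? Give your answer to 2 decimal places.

1.35

Activity factor = TEE ÷ BMR = 2037 ÷ 1508.75 = 1.35.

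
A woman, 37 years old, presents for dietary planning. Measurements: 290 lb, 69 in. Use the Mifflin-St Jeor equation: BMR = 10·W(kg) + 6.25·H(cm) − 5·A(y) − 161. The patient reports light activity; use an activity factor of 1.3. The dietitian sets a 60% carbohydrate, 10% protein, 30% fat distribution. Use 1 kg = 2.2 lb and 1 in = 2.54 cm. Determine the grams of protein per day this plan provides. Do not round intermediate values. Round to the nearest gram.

67 g/day

Convert to metric: weight = 290 ÷ 2.2 = 131.8182 kg; height = 69 × 2.54 = 175.26 cm.
Mifflin-St Jeor (female): BMR = 10(131.8182) + 6.25(175.26) − 5(37) − 161 = 1318.1818 + 1095.375 − 185 − 161 = 2067.5568 kcal/day.
TEE = 2067.5568 × 1.3 = 2687.8239 kcal/day.
Protein energy = 10% × 2687.8239 = 268.7824 kcal.
Protein = 268.7824 ÷ 4 kcal/g = 67.1956 g.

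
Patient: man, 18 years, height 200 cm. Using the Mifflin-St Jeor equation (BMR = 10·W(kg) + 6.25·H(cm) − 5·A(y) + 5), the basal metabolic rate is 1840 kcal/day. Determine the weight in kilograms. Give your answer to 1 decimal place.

67.5 kg

1840 = 10·W + 6.25(200) − 5(18) + 5
10·W = 1840 − 1165 = 675, so W = 67.5 kg.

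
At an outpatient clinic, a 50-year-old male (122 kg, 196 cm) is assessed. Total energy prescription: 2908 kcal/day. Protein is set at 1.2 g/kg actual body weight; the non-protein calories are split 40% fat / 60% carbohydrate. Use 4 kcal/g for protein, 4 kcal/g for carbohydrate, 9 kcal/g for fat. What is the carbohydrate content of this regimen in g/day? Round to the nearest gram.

348 g/day

Protein = 1.2 × 122 = 146.4 g → 146.4 × 4 = 585.6 kcal.
Non-protein calories = 2908 − 585.6 = 2322.4 kcal.
Fat: 40% × 2322.4 = 928.96 kcal; carbohydrate: 1393.44 kcal.
Carbohydrate: 1393.44 kcal ÷ 4 kcal/g = 348.36 g.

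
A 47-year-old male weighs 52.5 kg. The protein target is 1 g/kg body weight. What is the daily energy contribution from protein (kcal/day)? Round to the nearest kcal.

Protein = 1 g/kg × 52.5 kg = 52.5 g/day.
Protein energy = 52.5 g × 4 kcal/g = 210 kcal/day.

210 kcal/day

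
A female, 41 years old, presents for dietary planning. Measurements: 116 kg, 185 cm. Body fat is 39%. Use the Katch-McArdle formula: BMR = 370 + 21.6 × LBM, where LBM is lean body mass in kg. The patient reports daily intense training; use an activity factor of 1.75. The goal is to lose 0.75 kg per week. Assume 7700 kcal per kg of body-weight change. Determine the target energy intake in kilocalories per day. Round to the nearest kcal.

LBM = 116 × (1 − 0.39) = 70.76 kg. Katch-McArdle: BMR = 370 + 21.6 × 70.76 = 1898.416 kcal/day.
TEE = 1898.416 × 1.75 = 3322.228 kcal/day.
Required daily deficit = 0.75 × 7700 ÷ 7 = 825 kcal/day.
Target intake = 3322.228 − 825 = 2497.228 kcal/day.

2497 kilocalories per day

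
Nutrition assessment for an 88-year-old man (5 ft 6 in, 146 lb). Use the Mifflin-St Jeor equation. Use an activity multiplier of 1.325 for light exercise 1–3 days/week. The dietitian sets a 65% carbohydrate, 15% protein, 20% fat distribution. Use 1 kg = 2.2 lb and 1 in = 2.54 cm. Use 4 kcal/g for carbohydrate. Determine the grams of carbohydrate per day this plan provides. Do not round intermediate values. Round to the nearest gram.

275 g/day

Convert to metric: weight = 146 ÷ 2.2 = 66.3636 kg; height = (5×12 + 6) × 2.54 = 66 × 2.54 = 167.64 cm.
Mifflin-St Jeor (male): BMR = 10(66.3636) + 6.25(167.64) − 5(88) + 5 = 663.6364 + 1047.75 − 440 + 5 = 1276.3864 kcal/day.
TEE = 1276.3864 × 1.325 = 1691.2119 kcal/day.
Carbohydrate energy = 65% × 1691.2119 = 1099.2878 kcal.
Carbohydrate = 1099.2878 ÷ 4 kcal/g = 274.8219 g.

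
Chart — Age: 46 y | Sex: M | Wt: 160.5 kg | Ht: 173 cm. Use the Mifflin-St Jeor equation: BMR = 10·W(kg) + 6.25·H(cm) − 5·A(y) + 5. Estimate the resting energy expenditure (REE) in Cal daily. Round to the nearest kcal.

Mifflin-St Jeor (male): BMR = 10(160.5) + 6.25(173) − 5(46) + 5 = 1605 + 1081.25 − 230 + 5 = 2461.25 kcal/day.

2461 Cal daily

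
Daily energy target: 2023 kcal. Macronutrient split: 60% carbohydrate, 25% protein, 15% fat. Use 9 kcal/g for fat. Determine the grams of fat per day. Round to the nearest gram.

Fat energy = 15% × 2023 = 303.45 kcal.
At 9 kcal/g: 303.45 ÷ 9 = 33.7167 g.

34 g/day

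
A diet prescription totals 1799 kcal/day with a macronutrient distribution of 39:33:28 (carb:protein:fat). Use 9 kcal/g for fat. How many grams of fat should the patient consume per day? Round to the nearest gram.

56 g/day

Fat energy = 28% × 1799 = 503.72 kcal.
At 9 kcal/g: 503.72 ÷ 9 = 55.9689 g.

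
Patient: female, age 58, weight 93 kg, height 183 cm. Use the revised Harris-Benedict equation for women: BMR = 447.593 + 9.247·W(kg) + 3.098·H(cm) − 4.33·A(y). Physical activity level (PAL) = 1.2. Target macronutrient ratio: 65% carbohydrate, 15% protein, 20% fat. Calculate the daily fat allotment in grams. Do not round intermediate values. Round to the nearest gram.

43 g/day

Harris-Benedict: BMR = 447.593 + 9.247(93) + 3.098(183) − 4.33(58) = 1623.358 kcal/day.
TEE = 1623.358 × 1.2 = 1948.0296 kcal/day.
Fat energy = 20% × 1948.0296 = 389.6059 kcal.
Fat = 389.6059 ÷ 9 kcal/g = 43.2895 g.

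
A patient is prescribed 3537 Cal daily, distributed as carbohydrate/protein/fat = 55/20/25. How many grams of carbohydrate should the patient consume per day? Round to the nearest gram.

Carbohydrate energy = 55% × 3537 = 1945.35 kcal.
At 4 kcal/g: 1945.35 ÷ 4 = 486.3375 g.

486 g/day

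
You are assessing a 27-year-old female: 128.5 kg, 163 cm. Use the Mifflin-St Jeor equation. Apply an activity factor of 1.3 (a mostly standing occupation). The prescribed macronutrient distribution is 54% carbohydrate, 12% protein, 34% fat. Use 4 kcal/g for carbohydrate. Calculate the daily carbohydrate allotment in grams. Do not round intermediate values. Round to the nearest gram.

352 g/day

Mifflin-St Jeor (female): BMR = 10(128.5) + 6.25(163) − 5(27) − 161 = 1285 + 1018.75 − 135 − 161 = 2007.75 kcal/day.
TEE = 2007.75 × 1.3 = 2610.075 kcal/day.
Carbohydrate energy = 54% × 2610.075 = 1409.4405 kcal.
Carbohydrate = 1409.4405 ÷ 4 kcal/g = 352.3601 g.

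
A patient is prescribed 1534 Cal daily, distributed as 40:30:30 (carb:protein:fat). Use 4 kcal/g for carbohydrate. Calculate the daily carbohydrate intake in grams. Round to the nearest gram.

153 g/day

Carbohydrate energy = 40% × 1534 = 613.6 kcal.
At 4 kcal/g: 613.6 ÷ 4 = 153.4 g.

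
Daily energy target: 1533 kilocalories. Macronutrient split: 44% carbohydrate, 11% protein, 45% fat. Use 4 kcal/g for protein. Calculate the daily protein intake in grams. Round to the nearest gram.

42 g/day

Protein energy = 11% × 1533 = 168.63 kcal.
At 4 kcal/g: 168.63 ÷ 4 = 42.1575 g.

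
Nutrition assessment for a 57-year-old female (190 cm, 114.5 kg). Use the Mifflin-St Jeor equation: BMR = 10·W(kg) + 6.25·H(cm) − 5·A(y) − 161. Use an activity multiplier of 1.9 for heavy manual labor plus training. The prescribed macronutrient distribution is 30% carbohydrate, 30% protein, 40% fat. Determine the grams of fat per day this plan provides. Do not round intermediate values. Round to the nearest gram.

159 g/day

Mifflin-St Jeor (female): BMR = 10(114.5) + 6.25(190) − 5(57) − 161 = 1145 + 1187.5 − 285 − 161 = 1886.5 kcal/day.
TEE = 1886.5 × 1.9 = 3584.35 kcal/day.
Fat energy = 40% × 3584.35 = 1433.74 kcal.
Fat = 1433.74 ÷ 9 kcal/g = 159.3044 g.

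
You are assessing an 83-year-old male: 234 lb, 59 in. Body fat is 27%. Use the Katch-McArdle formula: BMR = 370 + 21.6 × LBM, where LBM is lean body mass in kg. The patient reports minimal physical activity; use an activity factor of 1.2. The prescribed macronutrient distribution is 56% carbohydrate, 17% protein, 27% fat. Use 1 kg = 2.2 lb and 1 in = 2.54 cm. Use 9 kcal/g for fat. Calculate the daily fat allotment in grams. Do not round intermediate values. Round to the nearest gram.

Convert to metric: weight = 234 ÷ 2.2 = 106.3636 kg; height = 59 × 2.54 = 149.86 cm.
LBM = 106.3636 × (1 − 0.27) = 77.6455 kg. Katch-McArdle: BMR = 370 + 21.6 × 77.6455 = 2047.1418 kcal/day.
TEE = 2047.1418 × 1.2 = 2456.5702 kcal/day.
Fat energy = 27% × 2456.5702 = 663.2739 kcal.
Fat = 663.2739 ÷ 9 kcal/g = 73.6971 g.

74 g/day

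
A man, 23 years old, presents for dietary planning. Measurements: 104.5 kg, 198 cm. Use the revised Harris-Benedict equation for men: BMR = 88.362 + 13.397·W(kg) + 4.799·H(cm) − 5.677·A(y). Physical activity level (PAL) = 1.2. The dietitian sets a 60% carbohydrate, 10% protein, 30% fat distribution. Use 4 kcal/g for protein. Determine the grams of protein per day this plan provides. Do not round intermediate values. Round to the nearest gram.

69 g/day

Harris-Benedict: BMR = 88.362 + 13.397(104.5) + 4.799(198) − 5.677(23) = 2307.9795 kcal/day.
TEE = 2307.9795 × 1.2 = 2769.5754 kcal/day.
Protein energy = 10% × 2769.5754 = 276.9575 kcal.
Protein = 276.9575 ÷ 4 kcal/g = 69.2394 g.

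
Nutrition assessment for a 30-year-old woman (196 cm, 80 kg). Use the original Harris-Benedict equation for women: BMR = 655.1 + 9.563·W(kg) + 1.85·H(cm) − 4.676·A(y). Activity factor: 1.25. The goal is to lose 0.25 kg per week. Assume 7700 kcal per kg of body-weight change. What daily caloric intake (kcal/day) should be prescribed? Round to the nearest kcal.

Harris-Benedict: BMR = 655.1 + 9.563(80) + 1.85(196) − 4.676(30) = 1642.46 kcal/day.
TEE = 1642.46 × 1.25 = 2053.075 kcal/day.
Required daily deficit = 0.25 × 7700 ÷ 7 = 275 kcal/day.
Target intake = 2053.075 − 275 = 1778.075 kcal/day.

1778 kcal/day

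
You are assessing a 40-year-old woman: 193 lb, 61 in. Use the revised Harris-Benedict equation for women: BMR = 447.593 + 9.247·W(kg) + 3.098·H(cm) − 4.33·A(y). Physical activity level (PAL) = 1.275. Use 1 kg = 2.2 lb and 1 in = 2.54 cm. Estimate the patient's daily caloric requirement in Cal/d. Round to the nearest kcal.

1996 Cal/d

Convert to metric: weight = 193 ÷ 2.2 = 87.7273 kg; height = 61 × 2.54 = 154.94 cm.
Harris-Benedict: BMR = 447.593 + 9.247(87.7273) + 3.098(154.94) − 4.33(40) = 1565.6112 kcal/day.
TEE = BMR × activity factor = 1565.6112 × 1.275 = 1996.1543 kcal/day.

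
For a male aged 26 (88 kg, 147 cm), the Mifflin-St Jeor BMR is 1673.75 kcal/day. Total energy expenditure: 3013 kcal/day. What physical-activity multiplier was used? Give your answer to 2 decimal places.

Activity factor = TEE ÷ BMR = 3013 ÷ 1673.75 = 1.8.

1.80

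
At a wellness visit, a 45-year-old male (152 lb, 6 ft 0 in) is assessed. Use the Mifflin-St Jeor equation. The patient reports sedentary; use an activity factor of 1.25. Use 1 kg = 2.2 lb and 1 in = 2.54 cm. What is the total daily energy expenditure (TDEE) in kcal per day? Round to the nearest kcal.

2017 kcal per day

Convert to metric: weight = 152 ÷ 2.2 = 69.0909 kg; height = (6×12 + 0) × 2.54 = 72 × 2.54 = 182.88 cm.
Mifflin-St Jeor (male): BMR = 10(69.0909) + 6.25(182.88) − 5(45) + 5 = 690.9091 + 1143 − 225 + 5 = 1613.9091 kcal/day.
TEE = BMR × activity factor = 1613.9091 × 1.25 = 2017.3864 kcal/day.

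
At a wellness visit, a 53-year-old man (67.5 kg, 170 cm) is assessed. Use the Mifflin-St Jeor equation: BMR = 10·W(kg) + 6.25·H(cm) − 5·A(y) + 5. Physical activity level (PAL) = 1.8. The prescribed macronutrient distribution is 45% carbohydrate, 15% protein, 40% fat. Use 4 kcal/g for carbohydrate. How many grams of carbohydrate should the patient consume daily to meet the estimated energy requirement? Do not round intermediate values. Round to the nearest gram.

299 g/day

Mifflin-St Jeor (male): BMR = 10(67.5) + 6.25(170) − 5(53) + 5 = 675 + 1062.5 − 265 + 5 = 1477.5 kcal/day.
TEE = 1477.5 × 1.8 = 2659.5 kcal/day.
Carbohydrate energy = 45% × 2659.5 = 1196.775 kcal.
Carbohydrate = 1196.775 ÷ 4 kcal/g = 299.1938 g.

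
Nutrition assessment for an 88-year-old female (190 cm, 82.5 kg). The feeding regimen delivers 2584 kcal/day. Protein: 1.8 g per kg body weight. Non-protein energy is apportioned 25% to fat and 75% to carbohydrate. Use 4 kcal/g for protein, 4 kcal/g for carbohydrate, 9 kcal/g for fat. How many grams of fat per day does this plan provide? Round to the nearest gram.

Protein = 1.8 × 82.5 = 148.5 g → 148.5 × 4 = 594 kcal.
Non-protein calories = 2584 − 594 = 1990 kcal.
Fat: 25% × 1990 = 497.5 kcal; carbohydrate: 1492.5 kcal.
Fat: 497.5 kcal ÷ 9 kcal/g = 55.2778 g.

55 g/day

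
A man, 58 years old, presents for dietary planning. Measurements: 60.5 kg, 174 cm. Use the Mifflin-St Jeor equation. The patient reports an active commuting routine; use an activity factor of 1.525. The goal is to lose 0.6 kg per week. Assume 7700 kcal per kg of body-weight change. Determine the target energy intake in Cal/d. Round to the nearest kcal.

1486 Cal/d

Mifflin-St Jeor (male): BMR = 10(60.5) + 6.25(174) − 5(58) + 5 = 605 + 1087.5 − 290 + 5 = 1407.5 kcal/day.
TEE = 1407.5 × 1.525 = 2146.4375 kcal/day.
Required daily deficit = 0.6 × 7700 ÷ 7 = 660 kcal/day.
Target intake = 2146.4375 − 660 = 1486.4375 kcal/day.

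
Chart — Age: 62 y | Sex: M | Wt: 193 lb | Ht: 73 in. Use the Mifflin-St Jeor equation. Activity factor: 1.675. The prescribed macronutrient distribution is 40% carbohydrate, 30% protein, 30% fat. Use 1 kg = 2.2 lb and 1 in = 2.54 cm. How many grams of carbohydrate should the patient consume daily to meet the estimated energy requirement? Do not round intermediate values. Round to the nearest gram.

290 g/day

Convert to metric: weight = 193 ÷ 2.2 = 87.7273 kg; height = 73 × 2.54 = 185.42 cm.
Mifflin-St Jeor (male): BMR = 10(87.7273) + 6.25(185.42) − 5(62) + 5 = 877.2727 + 1158.875 − 310 + 5 = 1731.1477 kcal/day.
TEE = 1731.1477 × 1.675 = 2899.6724 kcal/day.
Carbohydrate energy = 40% × 2899.6724 = 1159.869 kcal.
Carbohydrate = 1159.869 ÷ 4 kcal/g = 289.9672 g.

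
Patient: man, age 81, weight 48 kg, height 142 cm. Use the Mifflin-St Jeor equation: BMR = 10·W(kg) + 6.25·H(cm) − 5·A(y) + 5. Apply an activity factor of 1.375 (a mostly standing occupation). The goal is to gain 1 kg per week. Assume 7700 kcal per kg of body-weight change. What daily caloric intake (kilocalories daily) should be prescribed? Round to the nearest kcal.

2430 kilocalories daily

Mifflin-St Jeor (male): BMR = 10(48) + 6.25(142) − 5(81) + 5 = 480 + 887.5 − 405 + 5 = 967.5 kcal/day.
TEE = 967.5 × 1.375 = 1330.3125 kcal/day.
Required daily surplus = 1 × 7700 ÷ 7 = 1100 kcal/day.
Target intake = 1330.3125 + 1100 = 2430.3125 kcal/day.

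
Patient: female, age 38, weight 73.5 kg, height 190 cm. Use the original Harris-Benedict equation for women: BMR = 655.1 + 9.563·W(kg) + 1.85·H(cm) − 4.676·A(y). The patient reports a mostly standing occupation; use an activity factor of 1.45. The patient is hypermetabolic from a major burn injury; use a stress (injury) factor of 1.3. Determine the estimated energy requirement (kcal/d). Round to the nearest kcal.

2887 kcal/d

Harris-Benedict: BMR = 655.1 + 9.563(73.5) + 1.85(190) − 4.676(38) = 1531.7925 kcal/day.
TEE = BMR × activity factor = 1531.7925 × 1.45 = 2221.0991 kcal/day.
Apply stress factor: 2221.0991 × 1.3 = 2887.4289 kcal/day.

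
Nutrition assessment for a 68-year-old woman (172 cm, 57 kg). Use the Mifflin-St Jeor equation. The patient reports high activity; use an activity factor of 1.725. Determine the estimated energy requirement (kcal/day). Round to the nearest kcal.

1973 kcal/day

Mifflin-St Jeor (female): BMR = 10(57) + 6.25(172) − 5(68) − 161 = 570 + 1075 − 340 − 161 = 1144 kcal/day.
TEE = BMR × activity factor = 1144 × 1.725 = 1973.4 kcal/day.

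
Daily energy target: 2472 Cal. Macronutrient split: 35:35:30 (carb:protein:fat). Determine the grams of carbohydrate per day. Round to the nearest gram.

Carbohydrate energy = 35% × 2472 = 865.2 kcal.
At 4 kcal/g: 865.2 ÷ 4 = 216.3 g.

216 g/day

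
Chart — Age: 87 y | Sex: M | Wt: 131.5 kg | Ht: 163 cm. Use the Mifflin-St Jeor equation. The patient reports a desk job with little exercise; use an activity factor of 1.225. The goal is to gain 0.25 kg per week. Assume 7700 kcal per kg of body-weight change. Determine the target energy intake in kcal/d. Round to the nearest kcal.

2607 kcal/d

Mifflin-St Jeor (male): BMR = 10(131.5) + 6.25(163) − 5(87) + 5 = 1315 + 1018.75 − 435 + 5 = 1903.75 kcal/day.
TEE = 1903.75 × 1.225 = 2332.0938 kcal/day.
Required daily surplus = 0.25 × 7700 ÷ 7 = 275 kcal/day.
Target intake = 2332.0938 + 275 = 2607.0938 kcal/day.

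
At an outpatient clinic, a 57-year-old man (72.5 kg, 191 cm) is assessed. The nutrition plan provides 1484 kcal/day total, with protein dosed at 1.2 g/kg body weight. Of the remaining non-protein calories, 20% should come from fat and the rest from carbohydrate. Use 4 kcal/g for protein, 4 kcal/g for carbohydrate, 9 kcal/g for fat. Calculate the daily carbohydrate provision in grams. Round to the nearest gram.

227 g/day

Protein = 1.2 × 72.5 = 87 g → 87 × 4 = 348 kcal.
Non-protein calories = 1484 − 348 = 1136 kcal.
Fat: 20% × 1136 = 227.2 kcal; carbohydrate: 908.8 kcal.
Carbohydrate: 908.8 kcal ÷ 4 kcal/g = 227.2 g.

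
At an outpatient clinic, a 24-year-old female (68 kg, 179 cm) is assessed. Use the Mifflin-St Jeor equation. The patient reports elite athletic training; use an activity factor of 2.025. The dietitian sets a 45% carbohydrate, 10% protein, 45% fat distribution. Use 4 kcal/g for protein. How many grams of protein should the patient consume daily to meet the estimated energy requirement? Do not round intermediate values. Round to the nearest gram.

Mifflin-St Jeor (female): BMR = 10(68) + 6.25(179) − 5(24) − 161 = 680 + 1118.75 − 120 − 161 = 1517.75 kcal/day.
TEE = 1517.75 × 2.025 = 3073.4438 kcal/day.
Protein energy = 10% × 3073.4438 = 307.3444 kcal.
Protein = 307.3444 ÷ 4 kcal/g = 76.8361 g.

77 g/day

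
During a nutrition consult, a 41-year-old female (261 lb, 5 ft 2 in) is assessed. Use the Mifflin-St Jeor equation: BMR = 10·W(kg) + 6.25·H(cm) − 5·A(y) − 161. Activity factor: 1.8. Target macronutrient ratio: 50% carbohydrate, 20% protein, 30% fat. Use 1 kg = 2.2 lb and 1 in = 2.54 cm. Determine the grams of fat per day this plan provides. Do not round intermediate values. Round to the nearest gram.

108 g/day

Convert to metric: weight = 261 ÷ 2.2 = 118.6364 kg; height = (5×12 + 2) × 2.54 = 62 × 2.54 = 157.48 cm.
Mifflin-St Jeor (female): BMR = 10(118.6364) + 6.25(157.48) − 5(41) − 161 = 1186.3636 + 984.25 − 205 − 161 = 1804.6136 kcal/day.
TEE = 1804.6136 × 1.8 = 3248.3045 kcal/day.
Fat energy = 30% × 3248.3045 = 974.4914 kcal.
Fat = 974.4914 ÷ 9 kcal/g = 108.2768 g.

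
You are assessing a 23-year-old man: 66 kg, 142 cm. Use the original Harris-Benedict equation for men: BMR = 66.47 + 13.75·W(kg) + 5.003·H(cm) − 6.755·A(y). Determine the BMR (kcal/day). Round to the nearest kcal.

1529 kcal/day

Harris-Benedict: BMR = 66.47 + 13.75(66) + 5.003(142) − 6.755(23) = 1529.031 kcal/day.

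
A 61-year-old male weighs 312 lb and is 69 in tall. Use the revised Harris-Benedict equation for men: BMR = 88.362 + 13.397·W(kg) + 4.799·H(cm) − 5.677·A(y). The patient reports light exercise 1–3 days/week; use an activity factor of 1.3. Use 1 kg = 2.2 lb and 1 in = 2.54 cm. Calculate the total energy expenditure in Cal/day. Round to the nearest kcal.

Convert to metric: weight = 312 ÷ 2.2 = 141.8182 kg; height = 69 × 2.54 = 175.26 cm.
Harris-Benedict: BMR = 88.362 + 13.397(141.8182) + 4.799(175.26) − 5.677(61) = 2483.0759 kcal/day.
TEE = BMR × activity factor = 2483.0759 × 1.3 = 3227.9987 kcal/day.

3228 Cal/day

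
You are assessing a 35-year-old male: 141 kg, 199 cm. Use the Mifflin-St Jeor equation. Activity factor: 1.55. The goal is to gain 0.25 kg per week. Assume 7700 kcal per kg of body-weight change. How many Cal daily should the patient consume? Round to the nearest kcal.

Mifflin-St Jeor (male): BMR = 10(141) + 6.25(199) − 5(35) + 5 = 1410 + 1243.75 − 175 + 5 = 2483.75 kcal/day.
TEE = 2483.75 × 1.55 = 3849.8125 kcal/day.
Required daily surplus = 0.25 × 7700 ÷ 7 = 275 kcal/day.
Target intake = 3849.8125 + 275 = 4124.8125 kcal/day.

4125 Cal daily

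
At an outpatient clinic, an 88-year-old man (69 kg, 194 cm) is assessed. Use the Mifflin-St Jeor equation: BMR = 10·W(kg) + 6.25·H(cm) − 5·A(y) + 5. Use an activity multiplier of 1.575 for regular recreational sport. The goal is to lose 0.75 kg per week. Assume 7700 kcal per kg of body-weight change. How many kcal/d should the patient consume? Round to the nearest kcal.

1486 kcal/d

Mifflin-St Jeor (male): BMR = 10(69) + 6.25(194) − 5(88) + 5 = 690 + 1212.5 − 440 + 5 = 1467.5 kcal/day.
TEE = 1467.5 × 1.575 = 2311.3125 kcal/day.
Required daily deficit = 0.75 × 7700 ÷ 7 = 825 kcal/day.
Target intake = 2311.3125 − 825 = 1486.3125 kcal/day.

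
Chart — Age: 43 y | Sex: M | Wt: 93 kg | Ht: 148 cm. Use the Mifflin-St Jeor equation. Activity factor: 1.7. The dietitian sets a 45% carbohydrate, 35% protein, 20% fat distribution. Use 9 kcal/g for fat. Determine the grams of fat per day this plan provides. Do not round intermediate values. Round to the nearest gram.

Mifflin-St Jeor (male): BMR = 10(93) + 6.25(148) − 5(43) + 5 = 930 + 925 − 215 + 5 = 1645 kcal/day.
TEE = 1645 × 1.7 = 2796.5 kcal/day.
Fat energy = 20% × 2796.5 = 559.3 kcal.
Fat = 559.3 ÷ 9 kcal/g = 62.1444 g.

62 g/day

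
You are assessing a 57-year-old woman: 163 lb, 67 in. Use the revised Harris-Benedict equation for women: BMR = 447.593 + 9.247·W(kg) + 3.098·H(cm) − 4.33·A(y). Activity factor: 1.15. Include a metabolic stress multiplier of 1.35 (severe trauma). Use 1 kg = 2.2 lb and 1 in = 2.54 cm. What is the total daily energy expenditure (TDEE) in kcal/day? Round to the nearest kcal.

Convert to metric: weight = 163 ÷ 2.2 = 74.0909 kg; height = 67 × 2.54 = 170.18 cm.
Harris-Benedict: BMR = 447.593 + 9.247(74.0909) + 3.098(170.18) − 4.33(57) = 1413.1193 kcal/day.
TEE = BMR × activity factor = 1413.1193 × 1.15 = 1625.0872 kcal/day.
Apply stress factor: 1625.0872 × 1.35 = 2193.8677 kcal/day.

2194 kcal/day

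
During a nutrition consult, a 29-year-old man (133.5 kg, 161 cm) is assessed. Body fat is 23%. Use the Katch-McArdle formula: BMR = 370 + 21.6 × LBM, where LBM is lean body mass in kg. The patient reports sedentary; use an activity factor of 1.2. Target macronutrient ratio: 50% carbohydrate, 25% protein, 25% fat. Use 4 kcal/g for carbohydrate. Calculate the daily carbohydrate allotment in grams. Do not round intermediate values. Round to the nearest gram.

LBM = 133.5 × (1 − 0.23) = 102.795 kg. Katch-McArdle: BMR = 370 + 21.6 × 102.795 = 2590.372 kcal/day.
TEE = 2590.372 × 1.2 = 3108.4464 kcal/day.
Carbohydrate energy = 50% × 3108.4464 = 1554.2232 kcal.
Carbohydrate = 1554.2232 ÷ 4 kcal/g = 388.5558 g.

389 g/day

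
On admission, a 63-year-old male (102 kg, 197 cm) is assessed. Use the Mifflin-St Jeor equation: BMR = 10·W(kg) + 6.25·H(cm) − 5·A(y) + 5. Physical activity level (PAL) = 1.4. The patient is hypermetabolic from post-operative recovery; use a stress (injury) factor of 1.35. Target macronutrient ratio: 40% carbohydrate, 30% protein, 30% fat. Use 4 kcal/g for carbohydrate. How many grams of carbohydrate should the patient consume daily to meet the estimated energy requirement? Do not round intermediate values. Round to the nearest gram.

Mifflin-St Jeor (male): BMR = 10(102) + 6.25(197) − 5(63) + 5 = 1020 + 1231.25 − 315 + 5 = 1941.25 kcal/day.
TEE = 1941.25 × 1.4 = 2717.75 kcal/day.
With stress factor 1.35: 2717.75 × 1.35 = 3668.9625 kcal/day.
Carbohydrate energy = 40% × 3668.9625 = 1467.585 kcal.
Carbohydrate = 1467.585 ÷ 4 kcal/g = 366.8963 g.

367 g/day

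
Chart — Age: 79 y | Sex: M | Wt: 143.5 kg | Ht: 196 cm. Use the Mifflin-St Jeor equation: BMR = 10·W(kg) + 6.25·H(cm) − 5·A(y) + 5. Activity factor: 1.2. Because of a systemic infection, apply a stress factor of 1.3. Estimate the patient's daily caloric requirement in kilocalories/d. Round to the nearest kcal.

3541 kilocalories/d

Mifflin-St Jeor (male): BMR = 10(143.5) + 6.25(196) − 5(79) + 5 = 1435 + 1225 − 395 + 5 = 2270 kcal/day.
TEE = BMR × activity factor = 2270 × 1.2 = 2724 kcal/day.
Apply stress factor: 2724 × 1.3 = 3541.2 kcal/day.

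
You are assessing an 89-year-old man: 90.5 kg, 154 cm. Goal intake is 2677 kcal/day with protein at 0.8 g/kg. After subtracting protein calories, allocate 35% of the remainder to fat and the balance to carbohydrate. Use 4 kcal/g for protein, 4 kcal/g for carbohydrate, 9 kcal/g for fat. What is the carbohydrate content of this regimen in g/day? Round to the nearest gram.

388 g/day

Protein = 0.8 × 90.5 = 72.4 g → 72.4 × 4 = 289.6 kcal.
Non-protein calories = 2677 − 289.6 = 2387.4 kcal.
Fat: 35% × 2387.4 = 835.59 kcal; carbohydrate: 1551.81 kcal.
Carbohydrate: 1551.81 kcal ÷ 4 kcal/g = 387.9525 g.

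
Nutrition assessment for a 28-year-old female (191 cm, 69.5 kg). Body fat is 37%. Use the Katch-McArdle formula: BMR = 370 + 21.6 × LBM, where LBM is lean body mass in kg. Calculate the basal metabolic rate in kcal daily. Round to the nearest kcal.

1316 kcal daily

LBM = 69.5 × (1 − 0.37) = 43.785 kg. Katch-McArdle: BMR = 370 + 21.6 × 43.785 = 1315.756 kcal/day.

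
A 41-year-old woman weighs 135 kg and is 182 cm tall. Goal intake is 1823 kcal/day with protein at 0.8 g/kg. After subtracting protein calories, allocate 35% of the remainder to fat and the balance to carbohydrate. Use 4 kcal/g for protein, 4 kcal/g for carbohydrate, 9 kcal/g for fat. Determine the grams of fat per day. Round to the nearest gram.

Protein = 0.8 × 135 = 108 g → 108 × 4 = 432 kcal.
Non-protein calories = 1823 − 432 = 1391 kcal.
Fat: 35% × 1391 = 486.85 kcal; carbohydrate: 904.15 kcal.
Fat: 486.85 kcal ÷ 9 kcal/g = 54.0944 g.

54 g/day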